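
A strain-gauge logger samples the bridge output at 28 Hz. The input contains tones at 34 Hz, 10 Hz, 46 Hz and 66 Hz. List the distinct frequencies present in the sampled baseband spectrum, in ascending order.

6 Hz, 10 Hz

fs/2 = 14 Hz.
34 Hz mod fs = 6 Hz.
6 Hz ≤ fs/2 = 14 Hz, appears at 6 Hz.
10 Hz ≤ fs/2 = 14 Hz, passes unchanged.
46 Hz mod fs = 18 Hz.
18 Hz > fs/2 = 14 Hz, folds to fs − 18 Hz = 10 Hz.
66 Hz mod fs = 10 Hz.
10 Hz ≤ fs/2 = 14 Hz, appears at 10 Hz.
Distinct values: {6 Hz, 10 Hz}.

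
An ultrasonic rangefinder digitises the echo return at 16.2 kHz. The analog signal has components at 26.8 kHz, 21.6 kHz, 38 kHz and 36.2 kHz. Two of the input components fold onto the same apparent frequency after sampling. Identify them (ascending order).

fs/2 = 8.1 kHz.
26.8 kHz mod fs = 10.6 kHz.
10.6 kHz > fs/2 = 8.1 kHz, folds to fs − 10.6 kHz = 5.6 kHz.
21.6 kHz mod fs = 5.4 kHz.
5.4 kHz ≤ fs/2 = 8.1 kHz, appears at 5.4 kHz.
38 kHz mod fs = 5.6 kHz.
5.6 kHz ≤ fs/2 = 8.1 kHz, appears at 5.6 kHz.
36.2 kHz mod fs = 3.8 kHz.
3.8 kHz ≤ fs/2 = 8.1 kHz, appears at 3.8 kHz.
26.8 kHz and 38 kHz both map to 5.6 kHz.

26.8 kHz, 38 kHz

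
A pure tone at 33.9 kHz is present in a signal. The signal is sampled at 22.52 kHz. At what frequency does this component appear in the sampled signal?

33.9 kHz mod fs = 11.38 kHz.
11.38 kHz > fs/2 = 11.26 kHz, folds to fs − 11.38 kHz = 11.14 kHz.

11.14 kHz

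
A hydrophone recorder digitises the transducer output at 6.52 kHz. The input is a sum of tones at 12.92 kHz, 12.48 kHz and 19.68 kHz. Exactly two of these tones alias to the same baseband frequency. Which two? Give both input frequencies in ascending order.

fs/2 = 3.26 kHz.
12.92 kHz mod fs = 6.4 kHz.
6.4 kHz > fs/2 = 3.26 kHz, folds to fs − 6.4 kHz = 0.12 kHz.
12.48 kHz mod fs = 5.96 kHz.
5.96 kHz > fs/2 = 3.26 kHz, folds to fs − 5.96 kHz = 0.56 kHz.
19.68 kHz mod fs = 0.12 kHz.
0.12 kHz ≤ fs/2 = 3.26 kHz, appears at 0.12 kHz.
12.92 kHz and 19.68 kHz both map to 0.12 kHz.

12.92 kHz, 19.68 kHz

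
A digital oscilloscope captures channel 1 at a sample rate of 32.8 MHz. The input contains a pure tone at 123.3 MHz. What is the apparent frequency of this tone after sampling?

123.3 MHz mod fs = 24.9 MHz.
24.9 MHz > fs/2 = 16.4 MHz, folds to fs − 24.9 MHz = 7.9 MHz.

7.9 MHz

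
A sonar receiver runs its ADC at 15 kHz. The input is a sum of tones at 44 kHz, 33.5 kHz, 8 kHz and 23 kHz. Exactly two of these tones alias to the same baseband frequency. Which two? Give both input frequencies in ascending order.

fs/2 = 7.5 kHz.
44 kHz mod fs = 14 kHz.
14 kHz > fs/2 = 7.5 kHz, folds to fs − 14 kHz = 1 kHz.
33.5 kHz mod fs = 3.5 kHz.
3.5 kHz ≤ fs/2 = 7.5 kHz, appears at 3.5 kHz.
8 kHz > fs/2 = 7.5 kHz, folds to fs − 8 kHz = 7 kHz.
23 kHz mod fs = 8 kHz.
8 kHz > fs/2 = 7.5 kHz, folds to fs − 8 kHz = 7 kHz.
8 kHz and 23 kHz both map to 7 kHz.

8 kHz, 23 kHz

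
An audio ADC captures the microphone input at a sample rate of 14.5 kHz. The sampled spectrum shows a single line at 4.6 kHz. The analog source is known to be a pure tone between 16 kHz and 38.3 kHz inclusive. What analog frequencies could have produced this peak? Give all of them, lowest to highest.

19.1 kHz, 24.4 kHz, 33.6 kHz

Frequencies that alias to 4.6 kHz are k·fs ± 4.6 kHz for integer k ≥ 0.
k=0: 4.6 kHz.
k=1: 9.9 kHz, 19.1 kHz.
k=2: 24.4 kHz, 33.6 kHz.
k=3: 38.9 kHz, 48.1 kHz.
Within [16 kHz, 38.3 kHz]: 19.1 kHz, 24.4 kHz, 33.6 kHz.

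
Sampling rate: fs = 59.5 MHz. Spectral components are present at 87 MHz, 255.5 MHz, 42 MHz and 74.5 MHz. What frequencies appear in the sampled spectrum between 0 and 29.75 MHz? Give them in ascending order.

fs/2 = 29.75 MHz.
87 MHz mod fs = 27.5 MHz.
27.5 MHz ≤ fs/2 = 29.75 MHz, appears at 27.5 MHz.
255.5 MHz mod fs = 17.5 MHz.
17.5 MHz ≤ fs/2 = 29.75 MHz, appears at 17.5 MHz.
42 MHz > fs/2 = 29.75 MHz, folds to fs − 42 MHz = 17.5 MHz.
74.5 MHz mod fs = 15 MHz.
15 MHz ≤ fs/2 = 29.75 MHz, appears at 15 MHz.
Distinct values: {15 MHz, 17.5 MHz, 27.5 MHz}.

15 MHz, 17.5 MHz, 27.5 MHz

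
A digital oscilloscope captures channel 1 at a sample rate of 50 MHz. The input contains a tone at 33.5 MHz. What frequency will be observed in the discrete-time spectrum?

16.5 MHz

33.5 MHz > fs/2 = 25 MHz, folds to fs − 33.5 MHz = 16.5 MHz.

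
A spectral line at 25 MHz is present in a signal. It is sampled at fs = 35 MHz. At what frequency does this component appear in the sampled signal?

10 MHz

25 MHz > fs/2 = 17.5 MHz, folds to fs − 25 MHz = 10 MHz.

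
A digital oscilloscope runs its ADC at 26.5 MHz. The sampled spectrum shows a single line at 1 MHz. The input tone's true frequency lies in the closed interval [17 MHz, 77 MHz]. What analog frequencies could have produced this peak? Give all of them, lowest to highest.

25.5 MHz, 27.5 MHz, 52 MHz, 54 MHz

Frequencies that alias to 1 MHz are k·fs ± 1 MHz for integer k ≥ 0.
k=0: 1 MHz.
k=1: 25.5 MHz, 27.5 MHz.
k=2: 52 MHz, 54 MHz.
k=3: 78.5 MHz, 80.5 MHz.
Within [17 MHz, 77 MHz]: 25.5 MHz, 27.5 MHz, 52 MHz, 54 MHz.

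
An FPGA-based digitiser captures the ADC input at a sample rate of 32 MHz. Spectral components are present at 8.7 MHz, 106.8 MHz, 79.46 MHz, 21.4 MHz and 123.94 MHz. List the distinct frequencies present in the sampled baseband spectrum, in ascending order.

fs/2 = 16 MHz.
8.7 MHz ≤ fs/2 = 16 MHz, passes unchanged.
106.8 MHz mod fs = 10.8 MHz.
10.8 MHz ≤ fs/2 = 16 MHz, appears at 10.8 MHz.
79.46 MHz mod fs = 15.46 MHz.
15.46 MHz ≤ fs/2 = 16 MHz, appears at 15.46 MHz.
21.4 MHz > fs/2 = 16 MHz, folds to fs − 21.4 MHz = 10.6 MHz.
123.94 MHz mod fs = 27.94 MHz.
27.94 MHz > fs/2 = 16 MHz, folds to fs − 27.94 MHz = 4.06 MHz.
Distinct values: {4.06 MHz, 8.7 MHz, 10.6 MHz, 10.8 MHz, 15.46 MHz}.

4.06 MHz, 8.7 MHz, 10.6 MHz, 10.8 MHz, 15.46 MHz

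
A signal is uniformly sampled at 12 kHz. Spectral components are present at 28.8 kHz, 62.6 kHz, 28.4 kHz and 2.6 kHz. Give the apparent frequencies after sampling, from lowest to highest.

2.6 kHz, 4.4 kHz, 4.8 kHz

fs/2 = 6 kHz.
28.8 kHz mod fs = 4.8 kHz.
4.8 kHz ≤ fs/2 = 6 kHz, appears at 4.8 kHz.
62.6 kHz mod fs = 2.6 kHz.
2.6 kHz ≤ fs/2 = 6 kHz, appears at 2.6 kHz.
28.4 kHz mod fs = 4.4 kHz.
4.4 kHz ≤ fs/2 = 6 kHz, appears at 4.4 kHz.
2.6 kHz ≤ fs/2 = 6 kHz, passes unchanged.
Distinct values: {2.6 kHz, 4.4 kHz, 4.8 kHz}.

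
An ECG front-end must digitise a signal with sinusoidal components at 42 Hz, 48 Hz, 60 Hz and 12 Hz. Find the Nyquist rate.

Highest-frequency component: 60 Hz.
Nyquist rate = 2 × 60 Hz = 120 Hz.

120 Hz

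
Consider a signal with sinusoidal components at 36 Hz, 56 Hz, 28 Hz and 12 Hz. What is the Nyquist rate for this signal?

112 Hz

Highest-frequency component: 56 Hz.
Nyquist rate = 2 × 56 Hz = 112 Hz.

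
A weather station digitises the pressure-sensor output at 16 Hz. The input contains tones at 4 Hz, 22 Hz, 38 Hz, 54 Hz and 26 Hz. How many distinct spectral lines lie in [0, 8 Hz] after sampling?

2

fs/2 = 8 Hz.
4 Hz ≤ fs/2 = 8 Hz, passes unchanged.
22 Hz mod fs = 6 Hz.
6 Hz ≤ fs/2 = 8 Hz, appears at 6 Hz.
38 Hz mod fs = 6 Hz.
6 Hz ≤ fs/2 = 8 Hz, appears at 6 Hz.
54 Hz mod fs = 6 Hz.
6 Hz ≤ fs/2 = 8 Hz, appears at 6 Hz.
26 Hz mod fs = 10 Hz.
10 Hz > fs/2 = 8 Hz, folds to fs − 10 Hz = 6 Hz.
Distinct values: {4 Hz, 6 Hz} → 2.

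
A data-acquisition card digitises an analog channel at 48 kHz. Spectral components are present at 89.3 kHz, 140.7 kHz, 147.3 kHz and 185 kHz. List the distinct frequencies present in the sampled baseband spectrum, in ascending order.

fs/2 = 24 kHz.
89.3 kHz mod fs = 41.3 kHz.
41.3 kHz > fs/2 = 24 kHz, folds to fs − 41.3 kHz = 6.7 kHz.
140.7 kHz mod fs = 44.7 kHz.
44.7 kHz > fs/2 = 24 kHz, folds to fs − 44.7 kHz = 3.3 kHz.
147.3 kHz mod fs = 3.3 kHz.
3.3 kHz ≤ fs/2 = 24 kHz, appears at 3.3 kHz.
185 kHz mod fs = 41 kHz.
41 kHz > fs/2 = 24 kHz, folds to fs − 41 kHz = 7 kHz.
Distinct values: {3.3 kHz, 6.7 kHz, 7 kHz}.

3.3 kHz, 6.7 kHz, 7 kHz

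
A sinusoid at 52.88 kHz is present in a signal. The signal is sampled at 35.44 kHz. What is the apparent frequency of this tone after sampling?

17.44 kHz

52.88 kHz mod fs = 17.44 kHz.
17.44 kHz ≤ fs/2 = 17.72 kHz, appears at 17.44 kHz.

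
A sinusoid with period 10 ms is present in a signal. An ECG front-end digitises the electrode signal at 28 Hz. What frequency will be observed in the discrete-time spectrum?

12 Hz

T = 10 ms → f = 1/T = 100 Hz.
100 Hz mod fs = 16 Hz.
16 Hz > fs/2 = 14 Hz, folds to fs − 16 Hz = 12 Hz.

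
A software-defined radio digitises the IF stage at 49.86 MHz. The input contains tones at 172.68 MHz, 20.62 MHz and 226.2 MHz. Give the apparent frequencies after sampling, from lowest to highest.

20.62 MHz, 23.1 MHz

fs/2 = 24.93 MHz.
172.68 MHz mod fs = 23.1 MHz.
23.1 MHz ≤ fs/2 = 24.93 MHz, appears at 23.1 MHz.
20.62 MHz ≤ fs/2 = 24.93 MHz, passes unchanged.
226.2 MHz mod fs = 26.76 MHz.
26.76 MHz > fs/2 = 24.93 MHz, folds to fs − 26.76 MHz = 23.1 MHz.
Distinct values: {20.62 MHz, 23.1 MHz}.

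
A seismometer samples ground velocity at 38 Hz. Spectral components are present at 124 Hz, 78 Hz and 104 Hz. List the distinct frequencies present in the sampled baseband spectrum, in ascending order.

fs/2 = 19 Hz.
124 Hz mod fs = 10 Hz.
10 Hz ≤ fs/2 = 19 Hz, appears at 10 Hz.
78 Hz mod fs = 2 Hz.
2 Hz ≤ fs/2 = 19 Hz, appears at 2 Hz.
104 Hz mod fs = 28 Hz.
28 Hz > fs/2 = 19 Hz, folds to fs − 28 Hz = 10 Hz.
Distinct values: {2 Hz, 10 Hz}.

2 Hz, 10 Hz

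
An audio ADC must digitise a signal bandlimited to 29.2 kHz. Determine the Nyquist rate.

58.4 kHz

Nyquist rate = 2 × 29.2 kHz = 58.4 kHz.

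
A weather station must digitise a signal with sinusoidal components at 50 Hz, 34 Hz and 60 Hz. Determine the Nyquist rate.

120 Hz

Highest-frequency component: 60 Hz.
Nyquist rate = 2 × 60 Hz = 120 Hz.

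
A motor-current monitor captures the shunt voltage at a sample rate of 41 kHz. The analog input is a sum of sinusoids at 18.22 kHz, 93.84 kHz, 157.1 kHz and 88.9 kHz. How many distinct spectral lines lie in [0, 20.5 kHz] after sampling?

fs/2 = 20.5 kHz.
18.22 kHz ≤ fs/2 = 20.5 kHz, passes unchanged.
93.84 kHz mod fs = 11.84 kHz.
11.84 kHz ≤ fs/2 = 20.5 kHz, appears at 11.84 kHz.
157.1 kHz mod fs = 34.1 kHz.
34.1 kHz > fs/2 = 20.5 kHz, folds to fs − 34.1 kHz = 6.9 kHz.
88.9 kHz mod fs = 6.9 kHz.
6.9 kHz ≤ fs/2 = 20.5 kHz, appears at 6.9 kHz.
Distinct values: {6.9 kHz, 11.84 kHz, 18.22 kHz} → 3.

3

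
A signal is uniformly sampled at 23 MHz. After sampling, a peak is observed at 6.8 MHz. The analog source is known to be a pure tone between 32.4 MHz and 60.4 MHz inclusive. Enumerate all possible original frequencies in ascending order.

Frequencies that alias to 6.8 MHz are k·fs ± 6.8 MHz for integer k ≥ 0.
k=0: 6.8 MHz.
k=1: 16.2 MHz, 29.8 MHz.
k=2: 39.2 MHz, 52.8 MHz.
k=3: 62.2 MHz, 75.8 MHz.
Within [32.4 MHz, 60.4 MHz]: 39.2 MHz, 52.8 MHz.

39.2 MHz, 52.8 MHz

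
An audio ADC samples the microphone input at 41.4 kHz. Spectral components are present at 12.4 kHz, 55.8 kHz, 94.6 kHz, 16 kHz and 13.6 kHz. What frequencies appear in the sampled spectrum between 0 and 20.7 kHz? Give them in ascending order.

11.8 kHz, 12.4 kHz, 13.6 kHz, 14.4 kHz, 16 kHz

fs/2 = 20.7 kHz.
12.4 kHz ≤ fs/2 = 20.7 kHz, passes unchanged.
55.8 kHz mod fs = 14.4 kHz.
14.4 kHz ≤ fs/2 = 20.7 kHz, appears at 14.4 kHz.
94.6 kHz mod fs = 11.8 kHz.
11.8 kHz ≤ fs/2 = 20.7 kHz, appears at 11.8 kHz.
16 kHz ≤ fs/2 = 20.7 kHz, passes unchanged.
13.6 kHz ≤ fs/2 = 20.7 kHz, passes unchanged.
Distinct values: {11.8 kHz, 12.4 kHz, 13.6 kHz, 14.4 kHz, 16 kHz}.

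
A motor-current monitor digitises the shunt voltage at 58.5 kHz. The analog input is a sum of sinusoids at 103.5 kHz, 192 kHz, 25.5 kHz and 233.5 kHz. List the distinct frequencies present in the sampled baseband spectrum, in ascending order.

0.5 kHz, 13.5 kHz, 16.5 kHz, 25.5 kHz

fs/2 = 29.25 kHz.
103.5 kHz mod fs = 45 kHz.
45 kHz > fs/2 = 29.25 kHz, folds to fs − 45 kHz = 13.5 kHz.
192 kHz mod fs = 16.5 kHz.
16.5 kHz ≤ fs/2 = 29.25 kHz, appears at 16.5 kHz.
25.5 kHz ≤ fs/2 = 29.25 kHz, passes unchanged.
233.5 kHz mod fs = 58 kHz.
58 kHz > fs/2 = 29.25 kHz, folds to fs − 58 kHz = 0.5 kHz.
Distinct values: {0.5 kHz, 13.5 kHz, 16.5 kHz, 25.5 kHz}.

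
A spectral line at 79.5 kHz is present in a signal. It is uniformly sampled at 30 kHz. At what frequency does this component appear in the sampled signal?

79.5 kHz mod fs = 19.5 kHz.
19.5 kHz > fs/2 = 15 kHz, folds to fs − 19.5 kHz = 10.5 kHz.

10.5 kHz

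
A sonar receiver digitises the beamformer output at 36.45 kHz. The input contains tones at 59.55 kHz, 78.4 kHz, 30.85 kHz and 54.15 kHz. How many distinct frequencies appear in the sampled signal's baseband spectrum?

fs/2 = 18.225 kHz.
59.55 kHz mod fs = 23.1 kHz.
23.1 kHz > fs/2 = 18.225 kHz, folds to fs − 23.1 kHz = 13.35 kHz.
78.4 kHz mod fs = 5.5 kHz.
5.5 kHz ≤ fs/2 = 18.225 kHz, appears at 5.5 kHz.
30.85 kHz > fs/2 = 18.225 kHz, folds to fs − 30.85 kHz = 5.6 kHz.
54.15 kHz mod fs = 17.7 kHz.
17.7 kHz ≤ fs/2 = 18.225 kHz, appears at 17.7 kHz.
Distinct values: {5.5 kHz, 5.6 kHz, 13.35 kHz, 17.7 kHz} → 4.

4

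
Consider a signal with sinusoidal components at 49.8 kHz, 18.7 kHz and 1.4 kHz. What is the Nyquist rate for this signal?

Highest-frequency component: 49.8 kHz.
Nyquist rate = 2 × 49.8 kHz = 99.6 kHz.

99.6 kHz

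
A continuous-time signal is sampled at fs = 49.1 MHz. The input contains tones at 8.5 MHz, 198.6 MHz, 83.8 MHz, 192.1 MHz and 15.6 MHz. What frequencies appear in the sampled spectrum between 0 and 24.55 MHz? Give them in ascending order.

2.2 MHz, 4.3 MHz, 8.5 MHz, 14.4 MHz, 15.6 MHz

fs/2 = 24.55 MHz.
8.5 MHz ≤ fs/2 = 24.55 MHz, passes unchanged.
198.6 MHz mod fs = 2.2 MHz.
2.2 MHz ≤ fs/2 = 24.55 MHz, appears at 2.2 MHz.
83.8 MHz mod fs = 34.7 MHz.
34.7 MHz > fs/2 = 24.55 MHz, folds to fs − 34.7 MHz = 14.4 MHz.
192.1 MHz mod fs = 44.8 MHz.
44.8 MHz > fs/2 = 24.55 MHz, folds to fs − 44.8 MHz = 4.3 MHz.
15.6 MHz ≤ fs/2 = 24.55 MHz, passes unchanged.
Distinct values: {2.2 MHz, 4.3 MHz, 8.5 MHz, 14.4 MHz, 15.6 MHz}.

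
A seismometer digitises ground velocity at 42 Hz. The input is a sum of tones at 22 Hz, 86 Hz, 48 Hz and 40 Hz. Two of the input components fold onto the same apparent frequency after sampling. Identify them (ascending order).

40 Hz, 86 Hz

fs/2 = 21 Hz.
22 Hz > fs/2 = 21 Hz, folds to fs − 22 Hz = 20 Hz.
86 Hz mod fs = 2 Hz.
2 Hz ≤ fs/2 = 21 Hz, appears at 2 Hz.
48 Hz mod fs = 6 Hz.
6 Hz ≤ fs/2 = 21 Hz, appears at 6 Hz.
40 Hz > fs/2 = 21 Hz, folds to fs − 40 Hz = 2 Hz.
40 Hz and 86 Hz both map to 2 Hz.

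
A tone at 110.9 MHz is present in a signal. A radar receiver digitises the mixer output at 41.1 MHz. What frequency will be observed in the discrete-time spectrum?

110.9 MHz mod fs = 28.7 MHz.
28.7 MHz > fs/2 = 20.55 MHz, folds to fs − 28.7 MHz = 12.4 MHz.

12.4 MHz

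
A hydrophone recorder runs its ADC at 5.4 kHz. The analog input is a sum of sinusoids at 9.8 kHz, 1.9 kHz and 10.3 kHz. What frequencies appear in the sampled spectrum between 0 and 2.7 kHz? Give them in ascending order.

fs/2 = 2.7 kHz.
9.8 kHz mod fs = 4.4 kHz.
4.4 kHz > fs/2 = 2.7 kHz, folds to fs − 4.4 kHz = 1 kHz.
1.9 kHz ≤ fs/2 = 2.7 kHz, passes unchanged.
10.3 kHz mod fs = 4.9 kHz.
4.9 kHz > fs/2 = 2.7 kHz, folds to fs − 4.9 kHz = 0.5 kHz.
Distinct values: {0.5 kHz, 1 kHz, 1.9 kHz}.

0.5 kHz, 1 kHz, 1.9 kHz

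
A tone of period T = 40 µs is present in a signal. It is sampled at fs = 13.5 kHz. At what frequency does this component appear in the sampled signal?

T = 40 µs → f = 1/T = 25 kHz.
25 kHz mod fs = 11.5 kHz.
11.5 kHz > fs/2 = 6.75 kHz, folds to fs − 11.5 kHz = 2 kHz.

2 kHz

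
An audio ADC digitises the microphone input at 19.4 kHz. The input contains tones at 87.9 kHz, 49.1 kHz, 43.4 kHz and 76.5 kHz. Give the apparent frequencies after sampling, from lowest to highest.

1.1 kHz, 4.6 kHz, 9.1 kHz

fs/2 = 9.7 kHz.
87.9 kHz mod fs = 10.3 kHz.
10.3 kHz > fs/2 = 9.7 kHz, folds to fs − 10.3 kHz = 9.1 kHz.
49.1 kHz mod fs = 10.3 kHz.
10.3 kHz > fs/2 = 9.7 kHz, folds to fs − 10.3 kHz = 9.1 kHz.
43.4 kHz mod fs = 4.6 kHz.
4.6 kHz ≤ fs/2 = 9.7 kHz, appears at 4.6 kHz.
76.5 kHz mod fs = 18.3 kHz.
18.3 kHz > fs/2 = 9.7 kHz, folds to fs − 18.3 kHz = 1.1 kHz.
Distinct values: {1.1 kHz, 4.6 kHz, 9.1 kHz}.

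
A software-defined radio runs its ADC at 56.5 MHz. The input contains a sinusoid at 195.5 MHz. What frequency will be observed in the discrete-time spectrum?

195.5 MHz mod fs = 26 MHz.
26 MHz ≤ fs/2 = 28.25 MHz, appears at 26 MHz.

26 MHz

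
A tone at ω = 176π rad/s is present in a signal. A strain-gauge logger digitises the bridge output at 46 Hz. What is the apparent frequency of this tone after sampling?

4 Hz

ω = 176π rad/s → f = ω/(2π) = 88 Hz.
88 Hz mod fs = 42 Hz.
42 Hz > fs/2 = 23 Hz, folds to fs − 42 Hz = 4 Hz.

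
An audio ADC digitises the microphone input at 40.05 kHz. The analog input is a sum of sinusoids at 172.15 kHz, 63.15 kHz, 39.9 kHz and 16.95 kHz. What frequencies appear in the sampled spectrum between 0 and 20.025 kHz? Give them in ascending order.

0.15 kHz, 11.95 kHz, 16.95 kHz

fs/2 = 20.025 kHz.
172.15 kHz mod fs = 11.95 kHz.
11.95 kHz ≤ fs/2 = 20.025 kHz, appears at 11.95 kHz.
63.15 kHz mod fs = 23.1 kHz.
23.1 kHz > fs/2 = 20.025 kHz, folds to fs − 23.1 kHz = 16.95 kHz.
39.9 kHz > fs/2 = 20.025 kHz, folds to fs − 39.9 kHz = 0.15 kHz.
16.95 kHz ≤ fs/2 = 20.025 kHz, passes unchanged.
Distinct values: {0.15 kHz, 11.95 kHz, 16.95 kHz}.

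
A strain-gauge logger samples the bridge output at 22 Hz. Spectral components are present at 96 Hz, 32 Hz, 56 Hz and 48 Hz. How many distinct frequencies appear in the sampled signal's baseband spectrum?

3

fs/2 = 11 Hz.
96 Hz mod fs = 8 Hz.
8 Hz ≤ fs/2 = 11 Hz, appears at 8 Hz.
32 Hz mod fs = 10 Hz.
10 Hz ≤ fs/2 = 11 Hz, appears at 10 Hz.
56 Hz mod fs = 12 Hz.
12 Hz > fs/2 = 11 Hz, folds to fs − 12 Hz = 10 Hz.
48 Hz mod fs = 4 Hz.
4 Hz ≤ fs/2 = 11 Hz, appears at 4 Hz.
Distinct values: {4 Hz, 8 Hz, 10 Hz} → 3.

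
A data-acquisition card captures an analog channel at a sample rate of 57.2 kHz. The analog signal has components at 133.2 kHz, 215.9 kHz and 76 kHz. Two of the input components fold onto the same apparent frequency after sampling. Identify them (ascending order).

fs/2 = 28.6 kHz.
133.2 kHz mod fs = 18.8 kHz.
18.8 kHz ≤ fs/2 = 28.6 kHz, appears at 18.8 kHz.
215.9 kHz mod fs = 44.3 kHz.
44.3 kHz > fs/2 = 28.6 kHz, folds to fs − 44.3 kHz = 12.9 kHz.
76 kHz mod fs = 18.8 kHz.
18.8 kHz ≤ fs/2 = 28.6 kHz, appears at 18.8 kHz.
76 kHz and 133.2 kHz both map to 18.8 kHz.

76 kHz, 133.2 kHz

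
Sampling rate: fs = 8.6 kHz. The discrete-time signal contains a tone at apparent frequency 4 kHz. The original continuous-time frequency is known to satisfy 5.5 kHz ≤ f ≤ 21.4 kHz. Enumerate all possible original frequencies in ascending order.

Frequencies that alias to 4 kHz are k·fs ± 4 kHz for integer k ≥ 0.
k=0: 4 kHz.
k=1: 4.6 kHz, 12.6 kHz.
k=2: 13.2 kHz, 21.2 kHz.
k=3: 21.8 kHz, 29.8 kHz.
Within [5.5 kHz, 21.4 kHz]: 12.6 kHz, 13.2 kHz, 21.2 kHz.

12.6 kHz, 13.2 kHz, 21.2 kHz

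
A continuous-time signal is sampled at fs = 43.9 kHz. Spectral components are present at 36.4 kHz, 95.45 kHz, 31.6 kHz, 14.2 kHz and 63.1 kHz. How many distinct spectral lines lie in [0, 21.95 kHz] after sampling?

5

fs/2 = 21.95 kHz.
36.4 kHz > fs/2 = 21.95 kHz, folds to fs − 36.4 kHz = 7.5 kHz.
95.45 kHz mod fs = 7.65 kHz.
7.65 kHz ≤ fs/2 = 21.95 kHz, appears at 7.65 kHz.
31.6 kHz > fs/2 = 21.95 kHz, folds to fs − 31.6 kHz = 12.3 kHz.
14.2 kHz ≤ fs/2 = 21.95 kHz, passes unchanged.
63.1 kHz mod fs = 19.2 kHz.
19.2 kHz ≤ fs/2 = 21.95 kHz, appears at 19.2 kHz.
Distinct values: {7.5 kHz, 7.65 kHz, 12.3 kHz, 14.2 kHz, 19.2 kHz} → 5.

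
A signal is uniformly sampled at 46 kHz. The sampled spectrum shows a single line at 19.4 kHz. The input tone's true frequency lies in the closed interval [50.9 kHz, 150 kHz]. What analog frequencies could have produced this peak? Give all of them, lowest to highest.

Frequencies that alias to 19.4 kHz are k·fs ± 19.4 kHz for integer k ≥ 0.
k=0: 19.4 kHz.
k=1: 26.6 kHz, 65.4 kHz.
k=2: 72.6 kHz, 111.4 kHz.
k=3: 118.6 kHz, 157.4 kHz.
k=4: 164.6 kHz, 203.4 kHz.
Within [50.9 kHz, 150 kHz]: 65.4 kHz, 72.6 kHz, 111.4 kHz, 118.6 kHz.

65.4 kHz, 72.6 kHz, 111.4 kHz, 118.6 kHz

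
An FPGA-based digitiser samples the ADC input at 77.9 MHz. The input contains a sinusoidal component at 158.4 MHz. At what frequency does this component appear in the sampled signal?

2.6 MHz

158.4 MHz mod fs = 2.6 MHz.
2.6 MHz ≤ fs/2 = 38.95 MHz, appears at 2.6 MHz.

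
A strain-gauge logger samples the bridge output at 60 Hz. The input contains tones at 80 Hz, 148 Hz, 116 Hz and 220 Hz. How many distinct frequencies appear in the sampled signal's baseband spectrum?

3

fs/2 = 30 Hz.
80 Hz mod fs = 20 Hz.
20 Hz ≤ fs/2 = 30 Hz, appears at 20 Hz.
148 Hz mod fs = 28 Hz.
28 Hz ≤ fs/2 = 30 Hz, appears at 28 Hz.
116 Hz mod fs = 56 Hz.
56 Hz > fs/2 = 30 Hz, folds to fs − 56 Hz = 4 Hz.
220 Hz mod fs = 40 Hz.
40 Hz > fs/2 = 30 Hz, folds to fs − 40 Hz = 20 Hz.
Distinct values: {4 Hz, 20 Hz, 28 Hz} → 3.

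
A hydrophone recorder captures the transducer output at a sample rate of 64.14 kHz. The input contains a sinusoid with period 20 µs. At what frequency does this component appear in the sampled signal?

14.14 kHz

T = 20 µs → f = 1/T = 50 kHz.
50 kHz > fs/2 = 32.07 kHz, folds to fs − 50 kHz = 14.14 kHz.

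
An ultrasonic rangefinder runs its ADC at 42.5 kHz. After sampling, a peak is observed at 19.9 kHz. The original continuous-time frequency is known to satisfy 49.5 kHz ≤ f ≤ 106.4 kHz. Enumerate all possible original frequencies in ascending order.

62.4 kHz, 65.1 kHz, 104.9 kHz

Frequencies that alias to 19.9 kHz are k·fs ± 19.9 kHz for integer k ≥ 0.
k=0: 19.9 kHz.
k=1: 22.6 kHz, 62.4 kHz.
k=2: 65.1 kHz, 104.9 kHz.
k=3: 107.6 kHz, 147.4 kHz.
Within [49.5 kHz, 106.4 kHz]: 62.4 kHz, 65.1 kHz, 104.9 kHz.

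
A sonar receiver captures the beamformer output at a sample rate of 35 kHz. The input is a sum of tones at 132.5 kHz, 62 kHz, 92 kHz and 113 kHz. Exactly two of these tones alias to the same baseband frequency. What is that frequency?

8 kHz

fs/2 = 17.5 kHz.
132.5 kHz mod fs = 27.5 kHz.
27.5 kHz > fs/2 = 17.5 kHz, folds to fs − 27.5 kHz = 7.5 kHz.
62 kHz mod fs = 27 kHz.
27 kHz > fs/2 = 17.5 kHz, folds to fs − 27 kHz = 8 kHz.
92 kHz mod fs = 22 kHz.
22 kHz > fs/2 = 17.5 kHz, folds to fs − 22 kHz = 13 kHz.
113 kHz mod fs = 8 kHz.
8 kHz ≤ fs/2 = 17.5 kHz, appears at 8 kHz.
62 kHz and 113 kHz both map to 8 kHz.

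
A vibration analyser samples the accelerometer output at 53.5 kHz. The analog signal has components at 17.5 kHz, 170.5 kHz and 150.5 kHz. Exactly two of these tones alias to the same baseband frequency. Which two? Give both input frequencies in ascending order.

fs/2 = 26.75 kHz.
17.5 kHz ≤ fs/2 = 26.75 kHz, passes unchanged.
170.5 kHz mod fs = 10 kHz.
10 kHz ≤ fs/2 = 26.75 kHz, appears at 10 kHz.
150.5 kHz mod fs = 43.5 kHz.
43.5 kHz > fs/2 = 26.75 kHz, folds to fs − 43.5 kHz = 10 kHz.
150.5 kHz and 170.5 kHz both map to 10 kHz.

150.5 kHz, 170.5 kHz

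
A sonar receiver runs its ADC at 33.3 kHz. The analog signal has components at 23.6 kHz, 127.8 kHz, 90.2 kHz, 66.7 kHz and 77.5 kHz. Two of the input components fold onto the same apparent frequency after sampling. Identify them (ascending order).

fs/2 = 16.65 kHz.
23.6 kHz > fs/2 = 16.65 kHz, folds to fs − 23.6 kHz = 9.7 kHz.
127.8 kHz mod fs = 27.9 kHz.
27.9 kHz > fs/2 = 16.65 kHz, folds to fs − 27.9 kHz = 5.4 kHz.
90.2 kHz mod fs = 23.6 kHz.
23.6 kHz > fs/2 = 16.65 kHz, folds to fs − 23.6 kHz = 9.7 kHz.
66.7 kHz mod fs = 0.1 kHz.
0.1 kHz ≤ fs/2 = 16.65 kHz, appears at 0.1 kHz.
77.5 kHz mod fs = 10.9 kHz.
10.9 kHz ≤ fs/2 = 16.65 kHz, appears at 10.9 kHz.
23.6 kHz and 90.2 kHz both map to 9.7 kHz.

23.6 kHz, 90.2 kHz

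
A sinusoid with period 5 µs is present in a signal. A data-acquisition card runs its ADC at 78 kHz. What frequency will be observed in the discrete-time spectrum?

T = 5 µs → f = 1/T = 200 kHz.
200 kHz mod fs = 44 kHz.
44 kHz > fs/2 = 39 kHz, folds to fs − 44 kHz = 34 kHz.

34 kHz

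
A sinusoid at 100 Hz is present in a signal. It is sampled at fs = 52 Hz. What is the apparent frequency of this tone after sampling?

4 Hz

100 Hz mod fs = 48 Hz.
48 Hz > fs/2 = 26 Hz, folds to fs − 48 Hz = 4 Hz.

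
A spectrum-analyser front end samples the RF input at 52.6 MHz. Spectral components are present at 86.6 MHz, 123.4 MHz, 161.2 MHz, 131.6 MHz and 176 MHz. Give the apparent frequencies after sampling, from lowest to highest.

fs/2 = 26.3 MHz.
86.6 MHz mod fs = 34 MHz.
34 MHz > fs/2 = 26.3 MHz, folds to fs − 34 MHz = 18.6 MHz.
123.4 MHz mod fs = 18.2 MHz.
18.2 MHz ≤ fs/2 = 26.3 MHz, appears at 18.2 MHz.
161.2 MHz mod fs = 3.4 MHz.
3.4 MHz ≤ fs/2 = 26.3 MHz, appears at 3.4 MHz.
131.6 MHz mod fs = 26.4 MHz.
26.4 MHz > fs/2 = 26.3 MHz, folds to fs − 26.4 MHz = 26.2 MHz.
176 MHz mod fs = 18.2 MHz.
18.2 MHz ≤ fs/2 = 26.3 MHz, appears at 18.2 MHz.
Distinct values: {3.4 MHz, 18.2 MHz, 18.6 MHz, 26.2 MHz}.

3.4 MHz, 18.2 MHz, 18.6 MHz, 26.2 MHz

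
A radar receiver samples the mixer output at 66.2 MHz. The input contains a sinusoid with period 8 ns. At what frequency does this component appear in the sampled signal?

7.4 MHz

T = 8 ns → f = 1/T = 125 MHz.
125 MHz mod fs = 58.8 MHz.
58.8 MHz > fs/2 = 33.1 MHz, folds to fs − 58.8 MHz = 7.4 MHz.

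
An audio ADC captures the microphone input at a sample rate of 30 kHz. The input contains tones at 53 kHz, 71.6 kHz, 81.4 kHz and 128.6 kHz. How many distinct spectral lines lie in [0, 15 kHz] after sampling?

fs/2 = 15 kHz.
53 kHz mod fs = 23 kHz.
23 kHz > fs/2 = 15 kHz, folds to fs − 23 kHz = 7 kHz.
71.6 kHz mod fs = 11.6 kHz.
11.6 kHz ≤ fs/2 = 15 kHz, appears at 11.6 kHz.
81.4 kHz mod fs = 21.4 kHz.
21.4 kHz > fs/2 = 15 kHz, folds to fs − 21.4 kHz = 8.6 kHz.
128.6 kHz mod fs = 8.6 kHz.
8.6 kHz ≤ fs/2 = 15 kHz, appears at 8.6 kHz.
Distinct values: {7 kHz, 8.6 kHz, 11.6 kHz} → 3.

3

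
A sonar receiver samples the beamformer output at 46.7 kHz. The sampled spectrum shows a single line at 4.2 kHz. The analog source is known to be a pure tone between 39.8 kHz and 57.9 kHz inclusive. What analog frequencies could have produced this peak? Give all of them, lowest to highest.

Frequencies that alias to 4.2 kHz are k·fs ± 4.2 kHz for integer k ≥ 0.
k=0: 4.2 kHz.
k=1: 42.5 kHz, 50.9 kHz.
k=2: 89.2 kHz, 97.6 kHz.
Within [39.8 kHz, 57.9 kHz]: 42.5 kHz, 50.9 kHz.

42.5 kHz, 50.9 kHz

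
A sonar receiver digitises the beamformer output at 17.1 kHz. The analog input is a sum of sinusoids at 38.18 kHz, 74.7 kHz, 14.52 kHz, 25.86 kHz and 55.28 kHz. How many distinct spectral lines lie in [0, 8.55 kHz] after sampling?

4

fs/2 = 8.55 kHz.
38.18 kHz mod fs = 3.98 kHz.
3.98 kHz ≤ fs/2 = 8.55 kHz, appears at 3.98 kHz.
74.7 kHz mod fs = 6.3 kHz.
6.3 kHz ≤ fs/2 = 8.55 kHz, appears at 6.3 kHz.
14.52 kHz > fs/2 = 8.55 kHz, folds to fs − 14.52 kHz = 2.58 kHz.
25.86 kHz mod fs = 8.76 kHz.
8.76 kHz > fs/2 = 8.55 kHz, folds to fs − 8.76 kHz = 8.34 kHz.
55.28 kHz mod fs = 3.98 kHz.
3.98 kHz ≤ fs/2 = 8.55 kHz, appears at 3.98 kHz.
Distinct values: {2.58 kHz, 3.98 kHz, 6.3 kHz, 8.34 kHz} → 4.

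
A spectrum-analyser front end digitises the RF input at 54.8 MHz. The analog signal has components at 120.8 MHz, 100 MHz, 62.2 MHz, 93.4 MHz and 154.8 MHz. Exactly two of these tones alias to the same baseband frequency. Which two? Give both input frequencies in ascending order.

100 MHz, 154.8 MHz

fs/2 = 27.4 MHz.
120.8 MHz mod fs = 11.2 MHz.
11.2 MHz ≤ fs/2 = 27.4 MHz, appears at 11.2 MHz.
100 MHz mod fs = 45.2 MHz.
45.2 MHz > fs/2 = 27.4 MHz, folds to fs − 45.2 MHz = 9.6 MHz.
62.2 MHz mod fs = 7.4 MHz.
7.4 MHz ≤ fs/2 = 27.4 MHz, appears at 7.4 MHz.
93.4 MHz mod fs = 38.6 MHz.
38.6 MHz > fs/2 = 27.4 MHz, folds to fs − 38.6 MHz = 16.2 MHz.
154.8 MHz mod fs = 45.2 MHz.
45.2 MHz > fs/2 = 27.4 MHz, folds to fs − 45.2 MHz = 9.6 MHz.
100 MHz and 154.8 MHz both map to 9.6 MHz.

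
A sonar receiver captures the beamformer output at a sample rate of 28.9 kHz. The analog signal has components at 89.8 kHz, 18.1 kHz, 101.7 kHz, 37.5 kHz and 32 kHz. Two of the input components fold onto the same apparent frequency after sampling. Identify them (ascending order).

32 kHz, 89.8 kHz

fs/2 = 14.45 kHz.
89.8 kHz mod fs = 3.1 kHz.
3.1 kHz ≤ fs/2 = 14.45 kHz, appears at 3.1 kHz.
18.1 kHz > fs/2 = 14.45 kHz, folds to fs − 18.1 kHz = 10.8 kHz.
101.7 kHz mod fs = 15 kHz.
15 kHz > fs/2 = 14.45 kHz, folds to fs − 15 kHz = 13.9 kHz.
37.5 kHz mod fs = 8.6 kHz.
8.6 kHz ≤ fs/2 = 14.45 kHz, appears at 8.6 kHz.
32 kHz mod fs = 3.1 kHz.
3.1 kHz ≤ fs/2 = 14.45 kHz, appears at 3.1 kHz.
32 kHz and 89.8 kHz both map to 3.1 kHz.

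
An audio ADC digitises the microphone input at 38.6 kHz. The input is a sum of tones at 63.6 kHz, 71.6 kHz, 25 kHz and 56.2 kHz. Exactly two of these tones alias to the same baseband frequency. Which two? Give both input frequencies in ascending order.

fs/2 = 19.3 kHz.
63.6 kHz mod fs = 25 kHz.
25 kHz > fs/2 = 19.3 kHz, folds to fs − 25 kHz = 13.6 kHz.
71.6 kHz mod fs = 33 kHz.
33 kHz > fs/2 = 19.3 kHz, folds to fs − 33 kHz = 5.6 kHz.
25 kHz > fs/2 = 19.3 kHz, folds to fs − 25 kHz = 13.6 kHz.
56.2 kHz mod fs = 17.6 kHz.
17.6 kHz ≤ fs/2 = 19.3 kHz, appears at 17.6 kHz.
25 kHz and 63.6 kHz both map to 13.6 kHz.

25 kHz, 63.6 kHz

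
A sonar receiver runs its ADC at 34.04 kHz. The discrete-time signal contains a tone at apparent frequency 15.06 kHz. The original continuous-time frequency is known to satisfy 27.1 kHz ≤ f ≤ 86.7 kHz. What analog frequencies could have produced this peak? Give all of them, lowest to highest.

Frequencies that alias to 15.06 kHz are k·fs ± 15.06 kHz for integer k ≥ 0.
k=0: 15.06 kHz.
k=1: 18.98 kHz, 49.1 kHz.
k=2: 53.02 kHz, 83.14 kHz.
k=3: 87.06 kHz, 117.18 kHz.
Within [27.1 kHz, 86.7 kHz]: 49.1 kHz, 53.02 kHz, 83.14 kHz.

49.1 kHz, 53.02 kHz, 83.14 kHz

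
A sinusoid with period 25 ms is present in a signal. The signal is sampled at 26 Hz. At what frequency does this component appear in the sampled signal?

12 Hz

T = 25 ms → f = 1/T = 40 Hz.
40 Hz mod fs = 14 Hz.
14 Hz > fs/2 = 13 Hz, folds to fs − 14 Hz = 12 Hz.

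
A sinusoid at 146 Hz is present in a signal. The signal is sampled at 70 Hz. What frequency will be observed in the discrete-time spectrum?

6 Hz

146 Hz mod fs = 6 Hz.
6 Hz ≤ fs/2 = 35 Hz, appears at 6 Hz.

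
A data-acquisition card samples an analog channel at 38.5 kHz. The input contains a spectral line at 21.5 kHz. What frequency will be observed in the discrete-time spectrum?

21.5 kHz > fs/2 = 19.25 kHz, folds to fs − 21.5 kHz = 17 kHz.

17 kHz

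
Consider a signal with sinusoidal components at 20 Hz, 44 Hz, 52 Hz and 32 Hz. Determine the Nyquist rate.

104 Hz

Highest-frequency component: 52 Hz.
Nyquist rate = 2 × 52 Hz = 104 Hz.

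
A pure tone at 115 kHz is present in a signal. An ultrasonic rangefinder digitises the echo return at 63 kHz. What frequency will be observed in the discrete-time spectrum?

115 kHz mod fs = 52 kHz.
52 kHz > fs/2 = 31.5 kHz, folds to fs − 52 kHz = 11 kHz.

11 kHz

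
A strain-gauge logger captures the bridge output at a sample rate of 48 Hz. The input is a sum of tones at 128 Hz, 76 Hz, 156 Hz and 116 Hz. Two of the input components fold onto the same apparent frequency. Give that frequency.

20 Hz

fs/2 = 24 Hz.
128 Hz mod fs = 32 Hz.
32 Hz > fs/2 = 24 Hz, folds to fs − 32 Hz = 16 Hz.
76 Hz mod fs = 28 Hz.
28 Hz > fs/2 = 24 Hz, folds to fs − 28 Hz = 20 Hz.
156 Hz mod fs = 12 Hz.
12 Hz ≤ fs/2 = 24 Hz, appears at 12 Hz.
116 Hz mod fs = 20 Hz.
20 Hz ≤ fs/2 = 24 Hz, appears at 20 Hz.
76 Hz and 116 Hz both map to 20 Hz.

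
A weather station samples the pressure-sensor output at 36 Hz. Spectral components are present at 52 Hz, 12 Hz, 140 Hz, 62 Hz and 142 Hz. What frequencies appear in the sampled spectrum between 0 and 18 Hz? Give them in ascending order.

2 Hz, 4 Hz, 10 Hz, 12 Hz, 16 Hz

fs/2 = 18 Hz.
52 Hz mod fs = 16 Hz.
16 Hz ≤ fs/2 = 18 Hz, appears at 16 Hz.
12 Hz ≤ fs/2 = 18 Hz, passes unchanged.
140 Hz mod fs = 32 Hz.
32 Hz > fs/2 = 18 Hz, folds to fs − 32 Hz = 4 Hz.
62 Hz mod fs = 26 Hz.
26 Hz > fs/2 = 18 Hz, folds to fs − 26 Hz = 10 Hz.
142 Hz mod fs = 34 Hz.
34 Hz > fs/2 = 18 Hz, folds to fs − 34 Hz = 2 Hz.
Distinct values: {2 Hz, 4 Hz, 10 Hz, 12 Hz, 16 Hz}.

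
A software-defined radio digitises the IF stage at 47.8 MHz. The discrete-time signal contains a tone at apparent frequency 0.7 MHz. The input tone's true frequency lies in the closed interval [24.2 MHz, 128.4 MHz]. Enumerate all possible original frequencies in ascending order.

Frequencies that alias to 0.7 MHz are k·fs ± 0.7 MHz for integer k ≥ 0.
k=0: 0.7 MHz.
k=1: 47.1 MHz, 48.5 MHz.
k=2: 94.9 MHz, 96.3 MHz.
k=3: 142.7 MHz, 144.1 MHz.
Within [24.2 MHz, 128.4 MHz]: 47.1 MHz, 48.5 MHz, 94.9 MHz, 96.3 MHz.

47.1 MHz, 48.5 MHz, 94.9 MHz, 96.3 MHz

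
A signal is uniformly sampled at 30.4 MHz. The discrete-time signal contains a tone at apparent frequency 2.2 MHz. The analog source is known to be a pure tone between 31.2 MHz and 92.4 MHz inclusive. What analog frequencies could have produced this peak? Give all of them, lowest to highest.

Frequencies that alias to 2.2 MHz are k·fs ± 2.2 MHz for integer k ≥ 0.
k=0: 2.2 MHz.
k=1: 28.2 MHz, 32.6 MHz.
k=2: 58.6 MHz, 63 MHz.
k=3: 89 MHz, 93.4 MHz.
k=4: 119.4 MHz, 123.8 MHz.
Within [31.2 MHz, 92.4 MHz]: 32.6 MHz, 58.6 MHz, 63 MHz, 89 MHz.

32.6 MHz, 58.6 MHz, 63 MHz, 89 MHz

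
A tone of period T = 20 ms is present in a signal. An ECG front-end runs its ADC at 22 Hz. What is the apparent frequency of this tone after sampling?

T = 20 ms → f = 1/T = 50 Hz.
50 Hz mod fs = 6 Hz.
6 Hz ≤ fs/2 = 11 Hz, appears at 6 Hz.

6 Hz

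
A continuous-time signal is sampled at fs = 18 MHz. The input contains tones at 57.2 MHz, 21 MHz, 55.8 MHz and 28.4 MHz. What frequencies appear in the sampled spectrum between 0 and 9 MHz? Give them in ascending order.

1.8 MHz, 3 MHz, 3.2 MHz, 7.6 MHz

fs/2 = 9 MHz.
57.2 MHz mod fs = 3.2 MHz.
3.2 MHz ≤ fs/2 = 9 MHz, appears at 3.2 MHz.
21 MHz mod fs = 3 MHz.
3 MHz ≤ fs/2 = 9 MHz, appears at 3 MHz.
55.8 MHz mod fs = 1.8 MHz.
1.8 MHz ≤ fs/2 = 9 MHz, appears at 1.8 MHz.
28.4 MHz mod fs = 10.4 MHz.
10.4 MHz > fs/2 = 9 MHz, folds to fs − 10.4 MHz = 7.6 MHz.
Distinct values: {1.8 MHz, 3 MHz, 3.2 MHz, 7.6 MHz}.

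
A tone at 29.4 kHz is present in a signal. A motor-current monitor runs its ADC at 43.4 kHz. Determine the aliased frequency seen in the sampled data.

29.4 kHz > fs/2 = 21.7 kHz, folds to fs − 29.4 kHz = 14 kHz.

14 kHz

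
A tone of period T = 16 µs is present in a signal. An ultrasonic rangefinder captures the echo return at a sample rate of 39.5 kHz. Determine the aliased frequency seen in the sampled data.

16.5 kHz

T = 16 µs → f = 1/T = 62.5 kHz.
62.5 kHz mod fs = 23 kHz.
23 kHz > fs/2 = 19.75 kHz, folds to fs − 23 kHz = 16.5 kHz.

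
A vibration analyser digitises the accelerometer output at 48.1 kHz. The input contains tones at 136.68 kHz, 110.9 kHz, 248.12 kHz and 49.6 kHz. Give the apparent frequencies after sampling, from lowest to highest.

fs/2 = 24.05 kHz.
136.68 kHz mod fs = 40.48 kHz.
40.48 kHz > fs/2 = 24.05 kHz, folds to fs − 40.48 kHz = 7.62 kHz.
110.9 kHz mod fs = 14.7 kHz.
14.7 kHz ≤ fs/2 = 24.05 kHz, appears at 14.7 kHz.
248.12 kHz mod fs = 7.62 kHz.
7.62 kHz ≤ fs/2 = 24.05 kHz, appears at 7.62 kHz.
49.6 kHz mod fs = 1.5 kHz.
1.5 kHz ≤ fs/2 = 24.05 kHz, appears at 1.5 kHz.
Distinct values: {1.5 kHz, 7.62 kHz, 14.7 kHz}.

1.5 kHz, 7.62 kHz, 14.7 kHz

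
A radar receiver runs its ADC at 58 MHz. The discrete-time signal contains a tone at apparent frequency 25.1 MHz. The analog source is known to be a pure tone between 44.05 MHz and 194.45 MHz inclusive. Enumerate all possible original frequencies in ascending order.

Frequencies that alias to 25.1 MHz are k·fs ± 25.1 MHz for integer k ≥ 0.
k=0: 25.1 MHz.
k=1: 32.9 MHz, 83.1 MHz.
k=2: 90.9 MHz, 141.1 MHz.
k=3: 148.9 MHz, 199.1 MHz.
k=4: 206.9 MHz, 257.1 MHz.
Within [44.05 MHz, 194.45 MHz]: 83.1 MHz, 90.9 MHz, 141.1 MHz, 148.9 MHz.

83.1 MHz, 90.9 MHz, 141.1 MHz, 148.9 MHz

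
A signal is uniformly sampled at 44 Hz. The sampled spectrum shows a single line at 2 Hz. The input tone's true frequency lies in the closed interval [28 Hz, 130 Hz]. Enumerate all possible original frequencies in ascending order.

Frequencies that alias to 2 Hz are k·fs ± 2 Hz for integer k ≥ 0.
k=0: 2 Hz.
k=1: 42 Hz, 46 Hz.
k=2: 86 Hz, 90 Hz.
k=3: 130 Hz, 134 Hz.
k=4: 174 Hz, 178 Hz.
Within [28 Hz, 130 Hz]: 42 Hz, 46 Hz, 86 Hz, 90 Hz, 130 Hz.

42 Hz, 46 Hz, 86 Hz, 90 Hz, 130 Hz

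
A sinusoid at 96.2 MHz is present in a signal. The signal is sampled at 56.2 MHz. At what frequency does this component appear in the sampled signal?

96.2 MHz mod fs = 40 MHz.
40 MHz > fs/2 = 28.1 MHz, folds to fs − 40 MHz = 16.2 MHz.

16.2 MHz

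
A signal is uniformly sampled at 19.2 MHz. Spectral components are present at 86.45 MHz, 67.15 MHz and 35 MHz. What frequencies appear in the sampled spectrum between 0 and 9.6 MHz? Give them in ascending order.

3.4 MHz, 9.55 MHz

fs/2 = 9.6 MHz.
86.45 MHz mod fs = 9.65 MHz.
9.65 MHz > fs/2 = 9.6 MHz, folds to fs − 9.65 MHz = 9.55 MHz.
67.15 MHz mod fs = 9.55 MHz.
9.55 MHz ≤ fs/2 = 9.6 MHz, appears at 9.55 MHz.
35 MHz mod fs = 15.8 MHz.
15.8 MHz > fs/2 = 9.6 MHz, folds to fs − 15.8 MHz = 3.4 MHz.
Distinct values: {3.4 MHz, 9.55 MHz}.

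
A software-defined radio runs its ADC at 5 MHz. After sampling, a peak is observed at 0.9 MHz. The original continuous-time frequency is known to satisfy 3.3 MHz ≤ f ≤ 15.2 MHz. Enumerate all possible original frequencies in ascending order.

4.1 MHz, 5.9 MHz, 9.1 MHz, 10.9 MHz, 14.1 MHz

Frequencies that alias to 0.9 MHz are k·fs ± 0.9 MHz for integer k ≥ 0.
k=0: 0.9 MHz.
k=1: 4.1 MHz, 5.9 MHz.
k=2: 9.1 MHz, 10.9 MHz.
k=3: 14.1 MHz, 15.9 MHz.
k=4: 19.1 MHz, 20.9 MHz.
Within [3.3 MHz, 15.2 MHz]: 4.1 MHz, 5.9 MHz, 9.1 MHz, 10.9 MHz, 14.1 MHz.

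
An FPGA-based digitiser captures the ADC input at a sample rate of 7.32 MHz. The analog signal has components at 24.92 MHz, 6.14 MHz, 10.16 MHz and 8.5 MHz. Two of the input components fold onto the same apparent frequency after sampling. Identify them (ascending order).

6.14 MHz, 8.5 MHz

fs/2 = 3.66 MHz.
24.92 MHz mod fs = 2.96 MHz.
2.96 MHz ≤ fs/2 = 3.66 MHz, appears at 2.96 MHz.
6.14 MHz > fs/2 = 3.66 MHz, folds to fs − 6.14 MHz = 1.18 MHz.
10.16 MHz mod fs = 2.84 MHz.
2.84 MHz ≤ fs/2 = 3.66 MHz, appears at 2.84 MHz.
8.5 MHz mod fs = 1.18 MHz.
1.18 MHz ≤ fs/2 = 3.66 MHz, appears at 1.18 MHz.
6.14 MHz and 8.5 MHz both map to 1.18 MHz.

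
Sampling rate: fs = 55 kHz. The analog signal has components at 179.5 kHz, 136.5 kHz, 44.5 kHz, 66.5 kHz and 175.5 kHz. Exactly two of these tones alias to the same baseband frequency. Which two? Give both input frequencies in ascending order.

44.5 kHz, 175.5 kHz

fs/2 = 27.5 kHz.
179.5 kHz mod fs = 14.5 kHz.
14.5 kHz ≤ fs/2 = 27.5 kHz, appears at 14.5 kHz.
136.5 kHz mod fs = 26.5 kHz.
26.5 kHz ≤ fs/2 = 27.5 kHz, appears at 26.5 kHz.
44.5 kHz > fs/2 = 27.5 kHz, folds to fs − 44.5 kHz = 10.5 kHz.
66.5 kHz mod fs = 11.5 kHz.
11.5 kHz ≤ fs/2 = 27.5 kHz, appears at 11.5 kHz.
175.5 kHz mod fs = 10.5 kHz.
10.5 kHz ≤ fs/2 = 27.5 kHz, appears at 10.5 kHz.
44.5 kHz and 175.5 kHz both map to 10.5 kHz.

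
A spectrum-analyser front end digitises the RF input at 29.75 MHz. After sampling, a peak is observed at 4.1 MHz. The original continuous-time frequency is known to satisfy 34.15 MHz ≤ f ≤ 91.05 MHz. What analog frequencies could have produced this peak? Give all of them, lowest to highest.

Frequencies that alias to 4.1 MHz are k·fs ± 4.1 MHz for integer k ≥ 0.
k=0: 4.1 MHz.
k=1: 25.65 MHz, 33.85 MHz.
k=2: 55.4 MHz, 63.6 MHz.
k=3: 85.15 MHz, 93.35 MHz.
k=4: 114.9 MHz, 123.1 MHz.
Within [34.15 MHz, 91.05 MHz]: 55.4 MHz, 63.6 MHz, 85.15 MHz.

55.4 MHz, 63.6 MHz, 85.15 MHz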